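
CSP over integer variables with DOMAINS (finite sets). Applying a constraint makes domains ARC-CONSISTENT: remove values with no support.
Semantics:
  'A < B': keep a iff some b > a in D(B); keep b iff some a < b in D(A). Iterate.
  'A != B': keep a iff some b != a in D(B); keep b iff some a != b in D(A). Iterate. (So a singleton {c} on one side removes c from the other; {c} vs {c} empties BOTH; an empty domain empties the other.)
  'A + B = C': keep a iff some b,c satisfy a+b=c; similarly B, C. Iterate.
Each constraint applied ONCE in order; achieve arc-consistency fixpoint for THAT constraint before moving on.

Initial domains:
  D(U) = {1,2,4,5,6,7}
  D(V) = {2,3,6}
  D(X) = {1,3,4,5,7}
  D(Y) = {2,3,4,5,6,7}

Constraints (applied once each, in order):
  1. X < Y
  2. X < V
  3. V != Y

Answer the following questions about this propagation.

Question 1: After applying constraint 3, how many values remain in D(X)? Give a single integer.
Answer: 4

Derivation:
Constraint 1 (X < Y) on D(X)={1,3,4,5,7} D(Y)={2,3,4,5,6,7}: X {1,3,4,5,7}->{1,3,4,5}
Constraint 2 (X < V) on D(X)={1,3,4,5} D(V)={2,3,6}: no change
Constraint 3 (V != Y) on D(V)={2,3,6} D(Y)={2,3,4,5,6,7}: no change
So after constraint 3: D(X)={1,3,4,5}, size = 4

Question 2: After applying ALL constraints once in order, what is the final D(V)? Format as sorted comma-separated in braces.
Answer: {2,3,6}

Derivation:
Constraint 1 (X < Y) on D(X)={1,3,4,5,7} D(Y)={2,3,4,5,6,7}: X {1,3,4,5,7}->{1,3,4,5}
Constraint 2 (X < V) on D(X)={1,3,4,5} D(V)={2,3,6}: no change
Constraint 3 (V != Y) on D(V)={2,3,6} D(Y)={2,3,4,5,6,7}: no change
So after all 3 constraints: D(V) = {2,3,6}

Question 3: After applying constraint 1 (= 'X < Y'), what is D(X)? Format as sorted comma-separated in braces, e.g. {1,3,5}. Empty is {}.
Constraint 1 (X < Y) on D(X)={1,3,4,5,7} D(Y)={2,3,4,5,6,7}: X {1,3,4,5,7}->{1,3,4,5}
So after constraint 1: D(X) = {1,3,4,5}

Answer: {1,3,4,5}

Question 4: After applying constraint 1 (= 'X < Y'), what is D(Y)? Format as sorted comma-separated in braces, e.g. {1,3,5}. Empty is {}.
Constraint 1 (X < Y) on D(X)={1,3,4,5,7} D(Y)={2,3,4,5,6,7}: X {1,3,4,5,7}->{1,3,4,5}
So after constraint 1: D(Y) = {2,3,4,5,6,7}

Answer: {2,3,4,5,6,7}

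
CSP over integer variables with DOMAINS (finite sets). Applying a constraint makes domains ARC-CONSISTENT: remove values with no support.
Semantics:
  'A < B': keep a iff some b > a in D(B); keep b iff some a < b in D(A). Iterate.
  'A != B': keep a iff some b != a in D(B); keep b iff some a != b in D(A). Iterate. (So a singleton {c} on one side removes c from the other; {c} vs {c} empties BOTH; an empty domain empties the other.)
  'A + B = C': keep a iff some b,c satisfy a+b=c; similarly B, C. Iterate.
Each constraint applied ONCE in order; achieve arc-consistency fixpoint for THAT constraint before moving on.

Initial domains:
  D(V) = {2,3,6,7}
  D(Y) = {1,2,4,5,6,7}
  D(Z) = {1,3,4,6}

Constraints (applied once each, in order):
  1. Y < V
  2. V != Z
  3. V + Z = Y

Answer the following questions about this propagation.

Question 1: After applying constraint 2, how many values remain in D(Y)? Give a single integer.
Answer: 5

Derivation:
Constraint 1 (Y < V) on D(Y)={1,2,4,5,6,7} D(V)={2,3,6,7}: Y {1,2,4,5,6,7}->{1,2,4,5,6}
Constraint 2 (V != Z) on D(V)={2,3,6,7} D(Z)={1,3,4,6}: no change
So after constraint 2: D(Y)={1,2,4,5,6}, size = 5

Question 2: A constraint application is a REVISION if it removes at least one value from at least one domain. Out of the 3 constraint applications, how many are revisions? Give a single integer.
Answer: 2

Derivation:
Constraint 1 (Y < V) on D(Y)={1,2,4,5,6,7} D(V)={2,3,6,7}: Y {1,2,4,5,6,7}->{1,2,4,5,6} => REVISION
Constraint 2 (V != Z) on D(V)={2,3,6,7} D(Z)={1,3,4,6}: no change => not a revision
Constraint 3 (V + Z = Y) on D(V)={2,3,6,7} D(Z)={1,3,4,6} D(Y)={1,2,4,5,6}: V {2,3,6,7}->{2,3}; Z {1,3,4,6}->{1,3,4}; Y {1,2,4,5,6}->{4,5,6} => REVISION
Total revisions = 2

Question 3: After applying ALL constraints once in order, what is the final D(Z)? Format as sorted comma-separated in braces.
Constraint 1 (Y < V) on D(Y)={1,2,4,5,6,7} D(V)={2,3,6,7}: Y {1,2,4,5,6,7}->{1,2,4,5,6}
Constraint 2 (V != Z) on D(V)={2,3,6,7} D(Z)={1,3,4,6}: no change
Constraint 3 (V + Z = Y) on D(V)={2,3,6,7} D(Z)={1,3,4,6} D(Y)={1,2,4,5,6}: V {2,3,6,7}->{2,3}; Z {1,3,4,6}->{1,3,4}; Y {1,2,4,5,6}->{4,5,6}
So after all 3 constraints: D(Z) = {1,3,4}

Answer: {1,3,4}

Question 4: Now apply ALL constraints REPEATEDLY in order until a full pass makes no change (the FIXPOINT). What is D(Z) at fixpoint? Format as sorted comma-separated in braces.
Answer: {}

Derivation:
pass 0 (initial): D(Z)={1,3,4,6}
pass 1: V {2,3,6,7}->{2,3}; Y {1,2,4,5,6,7}->{4,5,6}; Z {1,3,4,6}->{1,3,4}
pass 2: V {2,3}->{}; Y {4,5,6}->{}; Z {1,3,4}->{}
pass 3: no change
Fixpoint after 3 passes: D(Z) = {}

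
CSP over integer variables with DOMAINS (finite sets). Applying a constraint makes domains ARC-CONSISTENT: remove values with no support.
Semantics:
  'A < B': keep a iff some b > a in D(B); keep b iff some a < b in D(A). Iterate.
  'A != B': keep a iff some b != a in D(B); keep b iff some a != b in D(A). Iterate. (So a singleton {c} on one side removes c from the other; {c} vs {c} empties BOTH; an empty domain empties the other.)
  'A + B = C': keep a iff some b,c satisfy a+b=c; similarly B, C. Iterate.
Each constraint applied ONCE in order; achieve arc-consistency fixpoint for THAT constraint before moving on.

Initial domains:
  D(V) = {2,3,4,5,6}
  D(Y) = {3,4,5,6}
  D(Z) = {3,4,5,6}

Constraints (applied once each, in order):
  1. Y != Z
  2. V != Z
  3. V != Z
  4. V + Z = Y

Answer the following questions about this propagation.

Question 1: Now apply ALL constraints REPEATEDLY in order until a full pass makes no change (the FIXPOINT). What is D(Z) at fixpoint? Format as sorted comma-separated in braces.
pass 0 (initial): D(Z)={3,4,5,6}
pass 1: V {2,3,4,5,6}->{2,3}; Y {3,4,5,6}->{5,6}; Z {3,4,5,6}->{3,4}
pass 2: no change
Fixpoint after 2 passes: D(Z) = {3,4}

Answer: {3,4}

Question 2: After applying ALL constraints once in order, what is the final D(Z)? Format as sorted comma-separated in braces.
Answer: {3,4}

Derivation:
Constraint 1 (Y != Z) on D(Y)={3,4,5,6} D(Z)={3,4,5,6}: no change
Constraint 2 (V != Z) on D(V)={2,3,4,5,6} D(Z)={3,4,5,6}: no change
Constraint 3 (V != Z) on D(V)={2,3,4,5,6} D(Z)={3,4,5,6}: no change
Constraint 4 (V + Z = Y) on D(V)={2,3,4,5,6} D(Z)={3,4,5,6} D(Y)={3,4,5,6}: V {2,3,4,5,6}->{2,3}; Z {3,4,5,6}->{3,4}; Y {3,4,5,6}->{5,6}
So after all 4 constraints: D(Z) = {3,4}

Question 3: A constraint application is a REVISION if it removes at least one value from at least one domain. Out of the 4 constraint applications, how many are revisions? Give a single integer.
Constraint 1 (Y != Z) on D(Y)={3,4,5,6} D(Z)={3,4,5,6}: no change => not a revision
Constraint 2 (V != Z) on D(V)={2,3,4,5,6} D(Z)={3,4,5,6}: no change => not a revision
Constraint 3 (V != Z) on D(V)={2,3,4,5,6} D(Z)={3,4,5,6}: no change => not a revision
Constraint 4 (V + Z = Y) on D(V)={2,3,4,5,6} D(Z)={3,4,5,6} D(Y)={3,4,5,6}: V {2,3,4,5,6}->{2,3}; Z {3,4,5,6}->{3,4}; Y {3,4,5,6}->{5,6} => REVISION
Total revisions = 1

Answer: 1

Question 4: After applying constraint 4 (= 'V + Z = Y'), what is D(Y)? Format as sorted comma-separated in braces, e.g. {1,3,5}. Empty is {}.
Answer: {5,6}

Derivation:
Constraint 1 (Y != Z) on D(Y)={3,4,5,6} D(Z)={3,4,5,6}: no change
Constraint 2 (V != Z) on D(V)={2,3,4,5,6} D(Z)={3,4,5,6}: no change
Constraint 3 (V != Z) on D(V)={2,3,4,5,6} D(Z)={3,4,5,6}: no change
Constraint 4 (V + Z = Y) on D(V)={2,3,4,5,6} D(Z)={3,4,5,6} D(Y)={3,4,5,6}: V {2,3,4,5,6}->{2,3}; Z {3,4,5,6}->{3,4}; Y {3,4,5,6}->{5,6}
So after constraint 4: D(Y) = {5,6}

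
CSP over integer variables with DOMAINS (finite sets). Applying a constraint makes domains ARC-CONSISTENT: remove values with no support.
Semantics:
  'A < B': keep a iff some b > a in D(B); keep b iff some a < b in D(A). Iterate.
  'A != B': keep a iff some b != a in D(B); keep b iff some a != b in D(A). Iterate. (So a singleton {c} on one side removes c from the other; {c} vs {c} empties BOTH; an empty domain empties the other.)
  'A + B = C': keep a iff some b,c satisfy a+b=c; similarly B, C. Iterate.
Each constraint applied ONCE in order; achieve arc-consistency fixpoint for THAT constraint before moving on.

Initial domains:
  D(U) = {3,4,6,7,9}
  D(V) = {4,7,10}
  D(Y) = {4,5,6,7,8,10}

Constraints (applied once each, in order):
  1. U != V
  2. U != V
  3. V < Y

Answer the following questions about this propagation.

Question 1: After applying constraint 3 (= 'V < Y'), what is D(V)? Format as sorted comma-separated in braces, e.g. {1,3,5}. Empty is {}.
Constraint 1 (U != V) on D(U)={3,4,6,7,9} D(V)={4,7,10}: no change
Constraint 2 (U != V) on D(U)={3,4,6,7,9} D(V)={4,7,10}: no change
Constraint 3 (V < Y) on D(V)={4,7,10} D(Y)={4,5,6,7,8,10}: V {4,7,10}->{4,7}; Y {4,5,6,7,8,10}->{5,6,7,8,10}
So after constraint 3: D(V) = {4,7}

Answer: {4,7}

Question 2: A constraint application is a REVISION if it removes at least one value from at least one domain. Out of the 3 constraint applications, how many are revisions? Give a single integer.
Answer: 1

Derivation:
Constraint 1 (U != V) on D(U)={3,4,6,7,9} D(V)={4,7,10}: no change => not a revision
Constraint 2 (U != V) on D(U)={3,4,6,7,9} D(V)={4,7,10}: no change => not a revision
Constraint 3 (V < Y) on D(V)={4,7,10} D(Y)={4,5,6,7,8,10}: V {4,7,10}->{4,7}; Y {4,5,6,7,8,10}->{5,6,7,8,10} => REVISION
Total revisions = 1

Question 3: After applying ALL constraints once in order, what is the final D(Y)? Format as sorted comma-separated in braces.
Constraint 1 (U != V) on D(U)={3,4,6,7,9} D(V)={4,7,10}: no change
Constraint 2 (U != V) on D(U)={3,4,6,7,9} D(V)={4,7,10}: no change
Constraint 3 (V < Y) on D(V)={4,7,10} D(Y)={4,5,6,7,8,10}: V {4,7,10}->{4,7}; Y {4,5,6,7,8,10}->{5,6,7,8,10}
So after all 3 constraints: D(Y) = {5,6,7,8,10}

Answer: {5,6,7,8,10}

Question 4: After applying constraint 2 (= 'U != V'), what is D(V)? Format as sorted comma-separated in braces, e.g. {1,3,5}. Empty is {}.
Constraint 1 (U != V) on D(U)={3,4,6,7,9} D(V)={4,7,10}: no change
Constraint 2 (U != V) on D(U)={3,4,6,7,9} D(V)={4,7,10}: no change
So after constraint 2: D(V) = {4,7,10}

Answer: {4,7,10}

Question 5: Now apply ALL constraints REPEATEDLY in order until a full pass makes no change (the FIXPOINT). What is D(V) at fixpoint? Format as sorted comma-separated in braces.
pass 0 (initial): D(V)={4,7,10}
pass 1: V {4,7,10}->{4,7}; Y {4,5,6,7,8,10}->{5,6,7,8,10}
pass 2: no change
Fixpoint after 2 passes: D(V) = {4,7}

Answer: {4,7}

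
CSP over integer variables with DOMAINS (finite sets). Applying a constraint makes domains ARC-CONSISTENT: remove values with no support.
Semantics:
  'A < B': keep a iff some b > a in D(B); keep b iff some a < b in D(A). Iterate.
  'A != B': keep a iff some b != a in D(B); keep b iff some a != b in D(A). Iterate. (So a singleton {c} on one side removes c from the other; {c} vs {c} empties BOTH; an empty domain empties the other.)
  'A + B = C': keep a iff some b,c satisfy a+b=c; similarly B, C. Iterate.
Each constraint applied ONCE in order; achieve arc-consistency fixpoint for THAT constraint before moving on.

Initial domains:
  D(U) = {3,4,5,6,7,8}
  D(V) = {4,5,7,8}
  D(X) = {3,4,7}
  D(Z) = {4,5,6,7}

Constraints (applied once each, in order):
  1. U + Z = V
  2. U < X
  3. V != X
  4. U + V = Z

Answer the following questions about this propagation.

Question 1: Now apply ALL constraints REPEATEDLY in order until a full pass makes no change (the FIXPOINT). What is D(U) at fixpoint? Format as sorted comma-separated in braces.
Answer: {}

Derivation:
pass 0 (initial): D(U)={3,4,5,6,7,8}
pass 1: U {3,4,5,6,7,8}->{}; V {4,5,7,8}->{}; X {3,4,7}->{4,7}; Z {4,5,6,7}->{}
pass 2: X {4,7}->{}
pass 3: no change
Fixpoint after 3 passes: D(U) = {}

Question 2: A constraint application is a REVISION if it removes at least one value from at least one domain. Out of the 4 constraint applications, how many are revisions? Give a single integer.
Answer: 3

Derivation:
Constraint 1 (U + Z = V) on D(U)={3,4,5,6,7,8} D(Z)={4,5,6,7} D(V)={4,5,7,8}: U {3,4,5,6,7,8}->{3,4}; Z {4,5,6,7}->{4,5}; V {4,5,7,8}->{7,8} => REVISION
Constraint 2 (U < X) on D(U)={3,4} D(X)={3,4,7}: X {3,4,7}->{4,7} => REVISION
Constraint 3 (V != X) on D(V)={7,8} D(X)={4,7}: no change => not a revision
Constraint 4 (U + V = Z) on D(U)={3,4} D(V)={7,8} D(Z)={4,5}: U {3,4}->{}; V {7,8}->{}; Z {4,5}->{} => REVISION
Total revisions = 3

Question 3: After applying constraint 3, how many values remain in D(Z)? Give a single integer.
Answer: 2

Derivation:
Constraint 1 (U + Z = V) on D(U)={3,4,5,6,7,8} D(Z)={4,5,6,7} D(V)={4,5,7,8}: U {3,4,5,6,7,8}->{3,4}; Z {4,5,6,7}->{4,5}; V {4,5,7,8}->{7,8}
Constraint 2 (U < X) on D(U)={3,4} D(X)={3,4,7}: X {3,4,7}->{4,7}
Constraint 3 (V != X) on D(V)={7,8} D(X)={4,7}: no change
So after constraint 3: D(Z)={4,5}, size = 2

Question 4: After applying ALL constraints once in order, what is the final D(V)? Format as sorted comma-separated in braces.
Answer: {}

Derivation:
Constraint 1 (U + Z = V) on D(U)={3,4,5,6,7,8} D(Z)={4,5,6,7} D(V)={4,5,7,8}: U {3,4,5,6,7,8}->{3,4}; Z {4,5,6,7}->{4,5}; V {4,5,7,8}->{7,8}
Constraint 2 (U < X) on D(U)={3,4} D(X)={3,4,7}: X {3,4,7}->{4,7}
Constraint 3 (V != X) on D(V)={7,8} D(X)={4,7}: no change
Constraint 4 (U + V = Z) on D(U)={3,4} D(V)={7,8} D(Z)={4,5}: U {3,4}->{}; V {7,8}->{}; Z {4,5}->{}
So after all 4 constraints: D(V) = {}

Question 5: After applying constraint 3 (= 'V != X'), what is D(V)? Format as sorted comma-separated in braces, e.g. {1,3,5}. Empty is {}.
Constraint 1 (U + Z = V) on D(U)={3,4,5,6,7,8} D(Z)={4,5,6,7} D(V)={4,5,7,8}: U {3,4,5,6,7,8}->{3,4}; Z {4,5,6,7}->{4,5}; V {4,5,7,8}->{7,8}
Constraint 2 (U < X) on D(U)={3,4} D(X)={3,4,7}: X {3,4,7}->{4,7}
Constraint 3 (V != X) on D(V)={7,8} D(X)={4,7}: no change
So after constraint 3: D(V) = {7,8}

Answer: {7,8}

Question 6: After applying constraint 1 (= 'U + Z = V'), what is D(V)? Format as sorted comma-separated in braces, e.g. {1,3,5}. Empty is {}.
Answer: {7,8}

Derivation:
Constraint 1 (U + Z = V) on D(U)={3,4,5,6,7,8} D(Z)={4,5,6,7} D(V)={4,5,7,8}: U {3,4,5,6,7,8}->{3,4}; Z {4,5,6,7}->{4,5}; V {4,5,7,8}->{7,8}
So after constraint 1: D(V) = {7,8}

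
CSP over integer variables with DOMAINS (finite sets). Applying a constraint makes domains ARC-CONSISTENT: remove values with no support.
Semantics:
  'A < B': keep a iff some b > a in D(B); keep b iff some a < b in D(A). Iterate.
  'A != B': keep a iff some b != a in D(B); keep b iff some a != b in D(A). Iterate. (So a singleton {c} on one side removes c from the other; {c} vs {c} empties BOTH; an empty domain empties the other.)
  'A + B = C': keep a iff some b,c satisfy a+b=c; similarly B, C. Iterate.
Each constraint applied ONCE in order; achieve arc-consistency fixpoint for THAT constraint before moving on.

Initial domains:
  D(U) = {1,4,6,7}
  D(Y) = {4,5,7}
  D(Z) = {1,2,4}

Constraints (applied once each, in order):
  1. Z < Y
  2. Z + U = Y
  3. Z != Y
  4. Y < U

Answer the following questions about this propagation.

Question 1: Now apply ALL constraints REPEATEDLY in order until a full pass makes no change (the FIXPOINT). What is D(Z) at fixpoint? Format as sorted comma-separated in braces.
Answer: {}

Derivation:
pass 0 (initial): D(Z)={1,2,4}
pass 1: U {1,4,6,7}->{6}; Y {4,5,7}->{5}; Z {1,2,4}->{1,4}
pass 2: U {6}->{}; Y {5}->{}; Z {1,4}->{}
pass 3: no change
Fixpoint after 3 passes: D(Z) = {}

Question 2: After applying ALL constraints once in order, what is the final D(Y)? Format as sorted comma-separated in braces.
Constraint 1 (Z < Y) on D(Z)={1,2,4} D(Y)={4,5,7}: no change
Constraint 2 (Z + U = Y) on D(Z)={1,2,4} D(U)={1,4,6,7} D(Y)={4,5,7}: Z {1,2,4}->{1,4}; U {1,4,6,7}->{1,4,6}; Y {4,5,7}->{5,7}
Constraint 3 (Z != Y) on D(Z)={1,4} D(Y)={5,7}: no change
Constraint 4 (Y < U) on D(Y)={5,7} D(U)={1,4,6}: Y {5,7}->{5}; U {1,4,6}->{6}
So after all 4 constraints: D(Y) = {5}

Answer: {5}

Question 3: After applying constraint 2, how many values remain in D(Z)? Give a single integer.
Answer: 2

Derivation:
Constraint 1 (Z < Y) on D(Z)={1,2,4} D(Y)={4,5,7}: no change
Constraint 2 (Z + U = Y) on D(Z)={1,2,4} D(U)={1,4,6,7} D(Y)={4,5,7}: Z {1,2,4}->{1,4}; U {1,4,6,7}->{1,4,6}; Y {4,5,7}->{5,7}
So after constraint 2: D(Z)={1,4}, size = 2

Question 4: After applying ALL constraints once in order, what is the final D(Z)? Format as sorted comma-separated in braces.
Constraint 1 (Z < Y) on D(Z)={1,2,4} D(Y)={4,5,7}: no change
Constraint 2 (Z + U = Y) on D(Z)={1,2,4} D(U)={1,4,6,7} D(Y)={4,5,7}: Z {1,2,4}->{1,4}; U {1,4,6,7}->{1,4,6}; Y {4,5,7}->{5,7}
Constraint 3 (Z != Y) on D(Z)={1,4} D(Y)={5,7}: no change
Constraint 4 (Y < U) on D(Y)={5,7} D(U)={1,4,6}: Y {5,7}->{5}; U {1,4,6}->{6}
So after all 4 constraints: D(Z) = {1,4}

Answer: {1,4}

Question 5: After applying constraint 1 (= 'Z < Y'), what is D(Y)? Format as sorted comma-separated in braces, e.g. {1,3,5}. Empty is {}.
Constraint 1 (Z < Y) on D(Z)={1,2,4} D(Y)={4,5,7}: no change
So after constraint 1: D(Y) = {4,5,7}

Answer: {4,5,7}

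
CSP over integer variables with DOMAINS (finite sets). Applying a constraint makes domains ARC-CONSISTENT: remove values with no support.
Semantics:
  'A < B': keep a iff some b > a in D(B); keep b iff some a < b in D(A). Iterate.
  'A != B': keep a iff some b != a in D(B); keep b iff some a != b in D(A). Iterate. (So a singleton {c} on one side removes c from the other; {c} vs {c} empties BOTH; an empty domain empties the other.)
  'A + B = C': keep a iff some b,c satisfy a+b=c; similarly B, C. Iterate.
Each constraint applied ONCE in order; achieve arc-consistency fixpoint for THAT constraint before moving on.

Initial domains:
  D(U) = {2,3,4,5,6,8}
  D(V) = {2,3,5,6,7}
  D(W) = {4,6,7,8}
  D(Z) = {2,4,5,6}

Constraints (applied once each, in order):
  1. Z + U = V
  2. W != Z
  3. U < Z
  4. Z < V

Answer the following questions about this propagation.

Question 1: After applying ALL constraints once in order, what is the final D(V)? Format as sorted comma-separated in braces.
Answer: {5,6,7}

Derivation:
Constraint 1 (Z + U = V) on D(Z)={2,4,5,6} D(U)={2,3,4,5,6,8} D(V)={2,3,5,6,7}: Z {2,4,5,6}->{2,4,5}; U {2,3,4,5,6,8}->{2,3,4,5}; V {2,3,5,6,7}->{5,6,7}
Constraint 2 (W != Z) on D(W)={4,6,7,8} D(Z)={2,4,5}: no change
Constraint 3 (U < Z) on D(U)={2,3,4,5} D(Z)={2,4,5}: U {2,3,4,5}->{2,3,4}; Z {2,4,5}->{4,5}
Constraint 4 (Z < V) on D(Z)={4,5} D(V)={5,6,7}: no change
So after all 4 constraints: D(V) = {5,6,7}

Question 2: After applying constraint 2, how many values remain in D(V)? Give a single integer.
Constraint 1 (Z + U = V) on D(Z)={2,4,5,6} D(U)={2,3,4,5,6,8} D(V)={2,3,5,6,7}: Z {2,4,5,6}->{2,4,5}; U {2,3,4,5,6,8}->{2,3,4,5}; V {2,3,5,6,7}->{5,6,7}
Constraint 2 (W != Z) on D(W)={4,6,7,8} D(Z)={2,4,5}: no change
So after constraint 2: D(V)={5,6,7}, size = 3

Answer: 3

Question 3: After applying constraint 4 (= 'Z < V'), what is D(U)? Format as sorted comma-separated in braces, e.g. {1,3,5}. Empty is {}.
Constraint 1 (Z + U = V) on D(Z)={2,4,5,6} D(U)={2,3,4,5,6,8} D(V)={2,3,5,6,7}: Z {2,4,5,6}->{2,4,5}; U {2,3,4,5,6,8}->{2,3,4,5}; V {2,3,5,6,7}->{5,6,7}
Constraint 2 (W != Z) on D(W)={4,6,7,8} D(Z)={2,4,5}: no change
Constraint 3 (U < Z) on D(U)={2,3,4,5} D(Z)={2,4,5}: U {2,3,4,5}->{2,3,4}; Z {2,4,5}->{4,5}
Constraint 4 (Z < V) on D(Z)={4,5} D(V)={5,6,7}: no change
So after constraint 4: D(U) = {2,3,4}

Answer: {2,3,4}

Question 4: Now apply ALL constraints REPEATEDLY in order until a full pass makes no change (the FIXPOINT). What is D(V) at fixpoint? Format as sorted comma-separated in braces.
pass 0 (initial): D(V)={2,3,5,6,7}
pass 1: U {2,3,4,5,6,8}->{2,3,4}; V {2,3,5,6,7}->{5,6,7}; Z {2,4,5,6}->{4,5}
pass 2: U {2,3,4}->{2,3}; V {5,6,7}->{6,7}
pass 3: no change
Fixpoint after 3 passes: D(V) = {6,7}

Answer: {6,7}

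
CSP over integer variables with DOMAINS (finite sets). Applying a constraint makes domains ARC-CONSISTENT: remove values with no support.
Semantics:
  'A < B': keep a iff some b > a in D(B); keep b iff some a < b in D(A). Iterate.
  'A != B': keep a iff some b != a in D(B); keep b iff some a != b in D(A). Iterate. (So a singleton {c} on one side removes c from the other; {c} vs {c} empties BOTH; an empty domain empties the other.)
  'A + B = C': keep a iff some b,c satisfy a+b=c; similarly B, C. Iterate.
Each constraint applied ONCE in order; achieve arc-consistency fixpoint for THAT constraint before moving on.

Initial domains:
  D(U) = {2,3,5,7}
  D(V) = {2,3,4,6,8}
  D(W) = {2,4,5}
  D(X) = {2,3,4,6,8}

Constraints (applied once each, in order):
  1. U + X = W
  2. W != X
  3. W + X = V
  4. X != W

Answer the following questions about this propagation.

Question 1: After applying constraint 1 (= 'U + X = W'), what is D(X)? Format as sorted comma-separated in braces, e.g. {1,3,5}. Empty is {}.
Constraint 1 (U + X = W) on D(U)={2,3,5,7} D(X)={2,3,4,6,8} D(W)={2,4,5}: U {2,3,5,7}->{2,3}; X {2,3,4,6,8}->{2,3}; W {2,4,5}->{4,5}
So after constraint 1: D(X) = {2,3}

Answer: {2,3}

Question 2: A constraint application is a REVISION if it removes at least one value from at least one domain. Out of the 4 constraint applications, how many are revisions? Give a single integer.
Constraint 1 (U + X = W) on D(U)={2,3,5,7} D(X)={2,3,4,6,8} D(W)={2,4,5}: U {2,3,5,7}->{2,3}; X {2,3,4,6,8}->{2,3}; W {2,4,5}->{4,5} => REVISION
Constraint 2 (W != X) on D(W)={4,5} D(X)={2,3}: no change => not a revision
Constraint 3 (W + X = V) on D(W)={4,5} D(X)={2,3} D(V)={2,3,4,6,8}: V {2,3,4,6,8}->{6,8} => REVISION
Constraint 4 (X != W) on D(X)={2,3} D(W)={4,5}: no change => not a revision
Total revisions = 2

Answer: 2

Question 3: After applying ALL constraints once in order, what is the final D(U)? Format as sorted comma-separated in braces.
Answer: {2,3}

Derivation:
Constraint 1 (U + X = W) on D(U)={2,3,5,7} D(X)={2,3,4,6,8} D(W)={2,4,5}: U {2,3,5,7}->{2,3}; X {2,3,4,6,8}->{2,3}; W {2,4,5}->{4,5}
Constraint 2 (W != X) on D(W)={4,5} D(X)={2,3}: no change
Constraint 3 (W + X = V) on D(W)={4,5} D(X)={2,3} D(V)={2,3,4,6,8}: V {2,3,4,6,8}->{6,8}
Constraint 4 (X != W) on D(X)={2,3} D(W)={4,5}: no change
So after all 4 constraints: D(U) = {2,3}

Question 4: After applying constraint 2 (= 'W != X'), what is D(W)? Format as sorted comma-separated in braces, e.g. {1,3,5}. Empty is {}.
Constraint 1 (U + X = W) on D(U)={2,3,5,7} D(X)={2,3,4,6,8} D(W)={2,4,5}: U {2,3,5,7}->{2,3}; X {2,3,4,6,8}->{2,3}; W {2,4,5}->{4,5}
Constraint 2 (W != X) on D(W)={4,5} D(X)={2,3}: no change
So after constraint 2: D(W) = {4,5}

Answer: {4,5}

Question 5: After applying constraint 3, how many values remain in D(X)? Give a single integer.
Constraint 1 (U + X = W) on D(U)={2,3,5,7} D(X)={2,3,4,6,8} D(W)={2,4,5}: U {2,3,5,7}->{2,3}; X {2,3,4,6,8}->{2,3}; W {2,4,5}->{4,5}
Constraint 2 (W != X) on D(W)={4,5} D(X)={2,3}: no change
Constraint 3 (W + X = V) on D(W)={4,5} D(X)={2,3} D(V)={2,3,4,6,8}: V {2,3,4,6,8}->{6,8}
So after constraint 3: D(X)={2,3}, size = 2

Answer: 2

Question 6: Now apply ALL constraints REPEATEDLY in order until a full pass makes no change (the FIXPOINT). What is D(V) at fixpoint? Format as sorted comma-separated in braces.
pass 0 (initial): D(V)={2,3,4,6,8}
pass 1: U {2,3,5,7}->{2,3}; V {2,3,4,6,8}->{6,8}; W {2,4,5}->{4,5}; X {2,3,4,6,8}->{2,3}
pass 2: no change
Fixpoint after 2 passes: D(V) = {6,8}

Answer: {6,8}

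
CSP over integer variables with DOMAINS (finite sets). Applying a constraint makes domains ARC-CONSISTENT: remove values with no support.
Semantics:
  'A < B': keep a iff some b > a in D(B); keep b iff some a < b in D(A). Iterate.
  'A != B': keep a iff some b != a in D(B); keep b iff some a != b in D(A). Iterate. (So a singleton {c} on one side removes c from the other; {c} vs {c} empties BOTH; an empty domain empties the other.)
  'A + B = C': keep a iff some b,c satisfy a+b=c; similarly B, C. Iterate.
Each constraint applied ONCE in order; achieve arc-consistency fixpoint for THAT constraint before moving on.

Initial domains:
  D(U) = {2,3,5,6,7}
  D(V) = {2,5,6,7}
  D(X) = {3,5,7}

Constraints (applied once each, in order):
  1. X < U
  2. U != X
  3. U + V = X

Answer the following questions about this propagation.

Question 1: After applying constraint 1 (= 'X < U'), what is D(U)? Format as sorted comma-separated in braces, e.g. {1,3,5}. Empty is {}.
Answer: {5,6,7}

Derivation:
Constraint 1 (X < U) on D(X)={3,5,7} D(U)={2,3,5,6,7}: X {3,5,7}->{3,5}; U {2,3,5,6,7}->{5,6,7}
So after constraint 1: D(U) = {5,6,7}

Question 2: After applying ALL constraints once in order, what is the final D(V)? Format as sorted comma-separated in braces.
Answer: {}

Derivation:
Constraint 1 (X < U) on D(X)={3,5,7} D(U)={2,3,5,6,7}: X {3,5,7}->{3,5}; U {2,3,5,6,7}->{5,6,7}
Constraint 2 (U != X) on D(U)={5,6,7} D(X)={3,5}: no change
Constraint 3 (U + V = X) on D(U)={5,6,7} D(V)={2,5,6,7} D(X)={3,5}: U {5,6,7}->{}; V {2,5,6,7}->{}; X {3,5}->{}
So after all 3 constraints: D(V) = {}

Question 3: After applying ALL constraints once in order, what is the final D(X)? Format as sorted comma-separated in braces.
Constraint 1 (X < U) on D(X)={3,5,7} D(U)={2,3,5,6,7}: X {3,5,7}->{3,5}; U {2,3,5,6,7}->{5,6,7}
Constraint 2 (U != X) on D(U)={5,6,7} D(X)={3,5}: no change
Constraint 3 (U + V = X) on D(U)={5,6,7} D(V)={2,5,6,7} D(X)={3,5}: U {5,6,7}->{}; V {2,5,6,7}->{}; X {3,5}->{}
So after all 3 constraints: D(X) = {}

Answer: {}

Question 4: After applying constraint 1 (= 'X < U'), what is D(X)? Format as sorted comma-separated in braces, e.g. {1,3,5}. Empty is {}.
Constraint 1 (X < U) on D(X)={3,5,7} D(U)={2,3,5,6,7}: X {3,5,7}->{3,5}; U {2,3,5,6,7}->{5,6,7}
So after constraint 1: D(X) = {3,5}

Answer: {3,5}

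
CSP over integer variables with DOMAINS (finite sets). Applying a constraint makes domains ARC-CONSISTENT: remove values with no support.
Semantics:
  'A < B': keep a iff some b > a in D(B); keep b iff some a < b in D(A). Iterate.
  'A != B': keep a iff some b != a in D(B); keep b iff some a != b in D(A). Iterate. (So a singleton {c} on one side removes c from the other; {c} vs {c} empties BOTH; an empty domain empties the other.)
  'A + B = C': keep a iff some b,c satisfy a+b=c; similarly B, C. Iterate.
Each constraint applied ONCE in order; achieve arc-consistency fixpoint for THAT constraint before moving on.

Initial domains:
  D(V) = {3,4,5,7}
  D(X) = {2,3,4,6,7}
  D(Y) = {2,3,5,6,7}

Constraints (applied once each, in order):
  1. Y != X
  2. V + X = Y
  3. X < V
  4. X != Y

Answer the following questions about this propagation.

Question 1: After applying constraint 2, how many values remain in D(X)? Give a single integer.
Answer: 3

Derivation:
Constraint 1 (Y != X) on D(Y)={2,3,5,6,7} D(X)={2,3,4,6,7}: no change
Constraint 2 (V + X = Y) on D(V)={3,4,5,7} D(X)={2,3,4,6,7} D(Y)={2,3,5,6,7}: V {3,4,5,7}->{3,4,5}; X {2,3,4,6,7}->{2,3,4}; Y {2,3,5,6,7}->{5,6,7}
So after constraint 2: D(X)={2,3,4}, size = 3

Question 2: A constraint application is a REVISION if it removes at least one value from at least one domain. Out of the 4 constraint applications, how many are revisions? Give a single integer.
Answer: 1

Derivation:
Constraint 1 (Y != X) on D(Y)={2,3,5,6,7} D(X)={2,3,4,6,7}: no change => not a revision
Constraint 2 (V + X = Y) on D(V)={3,4,5,7} D(X)={2,3,4,6,7} D(Y)={2,3,5,6,7}: V {3,4,5,7}->{3,4,5}; X {2,3,4,6,7}->{2,3,4}; Y {2,3,5,6,7}->{5,6,7} => REVISION
Constraint 3 (X < V) on D(X)={2,3,4} D(V)={3,4,5}: no change => not a revision
Constraint 4 (X != Y) on D(X)={2,3,4} D(Y)={5,6,7}: no change => not a revision
Total revisions = 1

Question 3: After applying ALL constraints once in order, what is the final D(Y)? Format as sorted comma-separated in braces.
Constraint 1 (Y != X) on D(Y)={2,3,5,6,7} D(X)={2,3,4,6,7}: no change
Constraint 2 (V + X = Y) on D(V)={3,4,5,7} D(X)={2,3,4,6,7} D(Y)={2,3,5,6,7}: V {3,4,5,7}->{3,4,5}; X {2,3,4,6,7}->{2,3,4}; Y {2,3,5,6,7}->{5,6,7}
Constraint 3 (X < V) on D(X)={2,3,4} D(V)={3,4,5}: no change
Constraint 4 (X != Y) on D(X)={2,3,4} D(Y)={5,6,7}: no change
So after all 4 constraints: D(Y) = {5,6,7}

Answer: {5,6,7}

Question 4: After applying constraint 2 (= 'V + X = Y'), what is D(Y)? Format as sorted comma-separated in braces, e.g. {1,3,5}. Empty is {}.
Answer: {5,6,7}

Derivation:
Constraint 1 (Y != X) on D(Y)={2,3,5,6,7} D(X)={2,3,4,6,7}: no change
Constraint 2 (V + X = Y) on D(V)={3,4,5,7} D(X)={2,3,4,6,7} D(Y)={2,3,5,6,7}: V {3,4,5,7}->{3,4,5}; X {2,3,4,6,7}->{2,3,4}; Y {2,3,5,6,7}->{5,6,7}
So after constraint 2: D(Y) = {5,6,7}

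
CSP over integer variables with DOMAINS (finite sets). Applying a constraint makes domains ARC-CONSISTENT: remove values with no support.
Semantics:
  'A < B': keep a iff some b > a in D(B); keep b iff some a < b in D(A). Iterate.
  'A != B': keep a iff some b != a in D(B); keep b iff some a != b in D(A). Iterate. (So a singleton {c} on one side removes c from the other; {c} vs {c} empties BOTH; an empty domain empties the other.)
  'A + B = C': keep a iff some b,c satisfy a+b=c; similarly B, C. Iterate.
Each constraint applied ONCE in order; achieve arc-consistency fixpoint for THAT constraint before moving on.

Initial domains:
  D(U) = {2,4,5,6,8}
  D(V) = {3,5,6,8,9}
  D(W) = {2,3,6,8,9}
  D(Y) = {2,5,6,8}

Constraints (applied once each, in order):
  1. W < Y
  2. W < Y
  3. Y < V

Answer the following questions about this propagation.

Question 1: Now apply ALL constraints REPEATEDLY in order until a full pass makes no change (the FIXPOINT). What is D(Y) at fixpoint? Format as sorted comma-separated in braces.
Answer: {5,6,8}

Derivation:
pass 0 (initial): D(Y)={2,5,6,8}
pass 1: V {3,5,6,8,9}->{6,8,9}; W {2,3,6,8,9}->{2,3,6}; Y {2,5,6,8}->{5,6,8}
pass 2: no change
Fixpoint after 2 passes: D(Y) = {5,6,8}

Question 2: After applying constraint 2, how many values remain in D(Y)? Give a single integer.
Answer: 3

Derivation:
Constraint 1 (W < Y) on D(W)={2,3,6,8,9} D(Y)={2,5,6,8}: W {2,3,6,8,9}->{2,3,6}; Y {2,5,6,8}->{5,6,8}
Constraint 2 (W < Y) on D(W)={2,3,6} D(Y)={5,6,8}: no change
So after constraint 2: D(Y)={5,6,8}, size = 3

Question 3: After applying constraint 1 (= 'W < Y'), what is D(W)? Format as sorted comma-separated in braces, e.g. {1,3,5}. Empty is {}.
Answer: {2,3,6}

Derivation:
Constraint 1 (W < Y) on D(W)={2,3,6,8,9} D(Y)={2,5,6,8}: W {2,3,6,8,9}->{2,3,6}; Y {2,5,6,8}->{5,6,8}
So after constraint 1: D(W) = {2,3,6}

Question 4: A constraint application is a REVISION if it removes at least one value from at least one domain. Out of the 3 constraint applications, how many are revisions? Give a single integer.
Answer: 2

Derivation:
Constraint 1 (W < Y) on D(W)={2,3,6,8,9} D(Y)={2,5,6,8}: W {2,3,6,8,9}->{2,3,6}; Y {2,5,6,8}->{5,6,8} => REVISION
Constraint 2 (W < Y) on D(W)={2,3,6} D(Y)={5,6,8}: no change => not a revision
Constraint 3 (Y < V) on D(Y)={5,6,8} D(V)={3,5,6,8,9}: V {3,5,6,8,9}->{6,8,9} => REVISION
Total revisions = 2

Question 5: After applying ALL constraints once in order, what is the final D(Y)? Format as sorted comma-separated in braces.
Answer: {5,6,8}

Derivation:
Constraint 1 (W < Y) on D(W)={2,3,6,8,9} D(Y)={2,5,6,8}: W {2,3,6,8,9}->{2,3,6}; Y {2,5,6,8}->{5,6,8}
Constraint 2 (W < Y) on D(W)={2,3,6} D(Y)={5,6,8}: no change
Constraint 3 (Y < V) on D(Y)={5,6,8} D(V)={3,5,6,8,9}: V {3,5,6,8,9}->{6,8,9}
So after all 3 constraints: D(Y) = {5,6,8}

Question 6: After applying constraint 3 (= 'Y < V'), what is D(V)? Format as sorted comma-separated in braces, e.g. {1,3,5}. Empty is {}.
Constraint 1 (W < Y) on D(W)={2,3,6,8,9} D(Y)={2,5,6,8}: W {2,3,6,8,9}->{2,3,6}; Y {2,5,6,8}->{5,6,8}
Constraint 2 (W < Y) on D(W)={2,3,6} D(Y)={5,6,8}: no change
Constraint 3 (Y < V) on D(Y)={5,6,8} D(V)={3,5,6,8,9}: V {3,5,6,8,9}->{6,8,9}
So after constraint 3: D(V) = {6,8,9}

Answer: {6,8,9}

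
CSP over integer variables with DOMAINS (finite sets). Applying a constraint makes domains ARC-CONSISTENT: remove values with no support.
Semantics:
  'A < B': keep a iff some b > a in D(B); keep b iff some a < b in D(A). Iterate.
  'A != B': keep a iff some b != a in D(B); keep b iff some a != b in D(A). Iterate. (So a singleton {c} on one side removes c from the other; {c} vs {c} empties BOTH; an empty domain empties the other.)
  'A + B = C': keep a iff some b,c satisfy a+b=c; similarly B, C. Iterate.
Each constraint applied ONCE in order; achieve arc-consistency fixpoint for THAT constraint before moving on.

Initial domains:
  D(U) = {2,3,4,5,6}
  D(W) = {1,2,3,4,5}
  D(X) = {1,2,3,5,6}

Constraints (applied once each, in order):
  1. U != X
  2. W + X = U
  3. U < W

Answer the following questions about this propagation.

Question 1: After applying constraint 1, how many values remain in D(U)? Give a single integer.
Answer: 5

Derivation:
Constraint 1 (U != X) on D(U)={2,3,4,5,6} D(X)={1,2,3,5,6}: no change
So after constraint 1: D(U)={2,3,4,5,6}, size = 5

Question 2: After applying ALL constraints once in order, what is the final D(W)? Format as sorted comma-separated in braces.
Constraint 1 (U != X) on D(U)={2,3,4,5,6} D(X)={1,2,3,5,6}: no change
Constraint 2 (W + X = U) on D(W)={1,2,3,4,5} D(X)={1,2,3,5,6} D(U)={2,3,4,5,6}: X {1,2,3,5,6}->{1,2,3,5}
Constraint 3 (U < W) on D(U)={2,3,4,5,6} D(W)={1,2,3,4,5}: U {2,3,4,5,6}->{2,3,4}; W {1,2,3,4,5}->{3,4,5}
So after all 3 constraints: D(W) = {3,4,5}

Answer: {3,4,5}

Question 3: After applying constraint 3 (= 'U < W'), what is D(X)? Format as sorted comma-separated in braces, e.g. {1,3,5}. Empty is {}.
Constraint 1 (U != X) on D(U)={2,3,4,5,6} D(X)={1,2,3,5,6}: no change
Constraint 2 (W + X = U) on D(W)={1,2,3,4,5} D(X)={1,2,3,5,6} D(U)={2,3,4,5,6}: X {1,2,3,5,6}->{1,2,3,5}
Constraint 3 (U < W) on D(U)={2,3,4,5,6} D(W)={1,2,3,4,5}: U {2,3,4,5,6}->{2,3,4}; W {1,2,3,4,5}->{3,4,5}
So after constraint 3: D(X) = {1,2,3,5}

Answer: {1,2,3,5}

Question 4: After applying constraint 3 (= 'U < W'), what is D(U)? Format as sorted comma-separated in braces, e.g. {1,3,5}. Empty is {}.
Constraint 1 (U != X) on D(U)={2,3,4,5,6} D(X)={1,2,3,5,6}: no change
Constraint 2 (W + X = U) on D(W)={1,2,3,4,5} D(X)={1,2,3,5,6} D(U)={2,3,4,5,6}: X {1,2,3,5,6}->{1,2,3,5}
Constraint 3 (U < W) on D(U)={2,3,4,5,6} D(W)={1,2,3,4,5}: U {2,3,4,5,6}->{2,3,4}; W {1,2,3,4,5}->{3,4,5}
So after constraint 3: D(U) = {2,3,4}

Answer: {2,3,4}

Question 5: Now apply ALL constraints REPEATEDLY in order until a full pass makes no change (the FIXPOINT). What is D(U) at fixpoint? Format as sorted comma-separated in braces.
Answer: {}

Derivation:
pass 0 (initial): D(U)={2,3,4,5,6}
pass 1: U {2,3,4,5,6}->{2,3,4}; W {1,2,3,4,5}->{3,4,5}; X {1,2,3,5,6}->{1,2,3,5}
pass 2: U {2,3,4}->{}; W {3,4,5}->{}; X {1,2,3,5}->{1}
pass 3: X {1}->{}
pass 4: no change
Fixpoint after 4 passes: D(U) = {}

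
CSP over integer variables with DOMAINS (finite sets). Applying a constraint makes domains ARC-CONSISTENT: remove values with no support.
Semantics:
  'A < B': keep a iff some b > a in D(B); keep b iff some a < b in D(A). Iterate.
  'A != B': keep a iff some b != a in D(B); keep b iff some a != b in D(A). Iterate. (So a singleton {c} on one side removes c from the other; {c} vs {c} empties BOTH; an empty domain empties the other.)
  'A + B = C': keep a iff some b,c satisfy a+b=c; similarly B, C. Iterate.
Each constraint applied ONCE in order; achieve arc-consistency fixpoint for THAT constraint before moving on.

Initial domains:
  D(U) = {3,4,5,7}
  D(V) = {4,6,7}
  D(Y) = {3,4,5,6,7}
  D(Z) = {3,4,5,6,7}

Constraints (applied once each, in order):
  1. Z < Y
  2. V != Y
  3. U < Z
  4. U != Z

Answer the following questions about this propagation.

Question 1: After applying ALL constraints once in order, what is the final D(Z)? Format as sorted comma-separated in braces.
Constraint 1 (Z < Y) on D(Z)={3,4,5,6,7} D(Y)={3,4,5,6,7}: Z {3,4,5,6,7}->{3,4,5,6}; Y {3,4,5,6,7}->{4,5,6,7}
Constraint 2 (V != Y) on D(V)={4,6,7} D(Y)={4,5,6,7}: no change
Constraint 3 (U < Z) on D(U)={3,4,5,7} D(Z)={3,4,5,6}: U {3,4,5,7}->{3,4,5}; Z {3,4,5,6}->{4,5,6}
Constraint 4 (U != Z) on D(U)={3,4,5} D(Z)={4,5,6}: no change
So after all 4 constraints: D(Z) = {4,5,6}

Answer: {4,5,6}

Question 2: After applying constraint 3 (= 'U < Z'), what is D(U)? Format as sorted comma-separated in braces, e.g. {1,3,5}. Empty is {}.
Constraint 1 (Z < Y) on D(Z)={3,4,5,6,7} D(Y)={3,4,5,6,7}: Z {3,4,5,6,7}->{3,4,5,6}; Y {3,4,5,6,7}->{4,5,6,7}
Constraint 2 (V != Y) on D(V)={4,6,7} D(Y)={4,5,6,7}: no change
Constraint 3 (U < Z) on D(U)={3,4,5,7} D(Z)={3,4,5,6}: U {3,4,5,7}->{3,4,5}; Z {3,4,5,6}->{4,5,6}
So after constraint 3: D(U) = {3,4,5}

Answer: {3,4,5}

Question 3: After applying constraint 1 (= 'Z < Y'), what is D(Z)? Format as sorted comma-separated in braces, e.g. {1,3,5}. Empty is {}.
Constraint 1 (Z < Y) on D(Z)={3,4,5,6,7} D(Y)={3,4,5,6,7}: Z {3,4,5,6,7}->{3,4,5,6}; Y {3,4,5,6,7}->{4,5,6,7}
So after constraint 1: D(Z) = {3,4,5,6}

Answer: {3,4,5,6}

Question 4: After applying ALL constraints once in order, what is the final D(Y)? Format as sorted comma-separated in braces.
Constraint 1 (Z < Y) on D(Z)={3,4,5,6,7} D(Y)={3,4,5,6,7}: Z {3,4,5,6,7}->{3,4,5,6}; Y {3,4,5,6,7}->{4,5,6,7}
Constraint 2 (V != Y) on D(V)={4,6,7} D(Y)={4,5,6,7}: no change
Constraint 3 (U < Z) on D(U)={3,4,5,7} D(Z)={3,4,5,6}: U {3,4,5,7}->{3,4,5}; Z {3,4,5,6}->{4,5,6}
Constraint 4 (U != Z) on D(U)={3,4,5} D(Z)={4,5,6}: no change
So after all 4 constraints: D(Y) = {4,5,6,7}

Answer: {4,5,6,7}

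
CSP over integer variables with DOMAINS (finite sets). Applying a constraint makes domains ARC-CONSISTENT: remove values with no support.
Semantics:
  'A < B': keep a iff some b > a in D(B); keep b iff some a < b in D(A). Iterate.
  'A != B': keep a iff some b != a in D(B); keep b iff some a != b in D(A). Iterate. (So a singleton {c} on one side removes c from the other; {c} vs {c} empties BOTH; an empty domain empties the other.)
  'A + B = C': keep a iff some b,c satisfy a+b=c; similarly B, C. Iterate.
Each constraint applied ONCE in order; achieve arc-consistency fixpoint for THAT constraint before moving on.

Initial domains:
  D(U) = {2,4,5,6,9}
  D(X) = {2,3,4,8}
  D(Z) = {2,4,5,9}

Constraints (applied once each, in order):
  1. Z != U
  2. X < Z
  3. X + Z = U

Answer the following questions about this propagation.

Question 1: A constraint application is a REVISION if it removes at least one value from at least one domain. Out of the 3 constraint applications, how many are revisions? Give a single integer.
Answer: 2

Derivation:
Constraint 1 (Z != U) on D(Z)={2,4,5,9} D(U)={2,4,5,6,9}: no change => not a revision
Constraint 2 (X < Z) on D(X)={2,3,4,8} D(Z)={2,4,5,9}: Z {2,4,5,9}->{4,5,9} => REVISION
Constraint 3 (X + Z = U) on D(X)={2,3,4,8} D(Z)={4,5,9} D(U)={2,4,5,6,9}: X {2,3,4,8}->{2,4}; Z {4,5,9}->{4,5}; U {2,4,5,6,9}->{6,9} => REVISION
Total revisions = 2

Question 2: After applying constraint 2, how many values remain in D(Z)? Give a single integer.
Constraint 1 (Z != U) on D(Z)={2,4,5,9} D(U)={2,4,5,6,9}: no change
Constraint 2 (X < Z) on D(X)={2,3,4,8} D(Z)={2,4,5,9}: Z {2,4,5,9}->{4,5,9}
So after constraint 2: D(Z)={4,5,9}, size = 3

Answer: 3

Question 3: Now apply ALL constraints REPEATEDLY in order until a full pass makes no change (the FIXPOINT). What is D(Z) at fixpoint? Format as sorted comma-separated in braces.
pass 0 (initial): D(Z)={2,4,5,9}
pass 1: U {2,4,5,6,9}->{6,9}; X {2,3,4,8}->{2,4}; Z {2,4,5,9}->{4,5}
pass 2: no change
Fixpoint after 2 passes: D(Z) = {4,5}

Answer: {4,5}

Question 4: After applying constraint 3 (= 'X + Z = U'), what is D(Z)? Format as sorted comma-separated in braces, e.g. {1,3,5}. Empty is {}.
Answer: {4,5}

Derivation:
Constraint 1 (Z != U) on D(Z)={2,4,5,9} D(U)={2,4,5,6,9}: no change
Constraint 2 (X < Z) on D(X)={2,3,4,8} D(Z)={2,4,5,9}: Z {2,4,5,9}->{4,5,9}
Constraint 3 (X + Z = U) on D(X)={2,3,4,8} D(Z)={4,5,9} D(U)={2,4,5,6,9}: X {2,3,4,8}->{2,4}; Z {4,5,9}->{4,5}; U {2,4,5,6,9}->{6,9}
So after constraint 3: D(Z) = {4,5}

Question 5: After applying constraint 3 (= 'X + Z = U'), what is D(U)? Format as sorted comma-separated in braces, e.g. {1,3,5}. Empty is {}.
Answer: {6,9}

Derivation:
Constraint 1 (Z != U) on D(Z)={2,4,5,9} D(U)={2,4,5,6,9}: no change
Constraint 2 (X < Z) on D(X)={2,3,4,8} D(Z)={2,4,5,9}: Z {2,4,5,9}->{4,5,9}
Constraint 3 (X + Z = U) on D(X)={2,3,4,8} D(Z)={4,5,9} D(U)={2,4,5,6,9}: X {2,3,4,8}->{2,4}; Z {4,5,9}->{4,5}; U {2,4,5,6,9}->{6,9}
So after constraint 3: D(U) = {6,9}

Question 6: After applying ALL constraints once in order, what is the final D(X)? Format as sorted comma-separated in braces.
Answer: {2,4}

Derivation:
Constraint 1 (Z != U) on D(Z)={2,4,5,9} D(U)={2,4,5,6,9}: no change
Constraint 2 (X < Z) on D(X)={2,3,4,8} D(Z)={2,4,5,9}: Z {2,4,5,9}->{4,5,9}
Constraint 3 (X + Z = U) on D(X)={2,3,4,8} D(Z)={4,5,9} D(U)={2,4,5,6,9}: X {2,3,4,8}->{2,4}; Z {4,5,9}->{4,5}; U {2,4,5,6,9}->{6,9}
So after all 3 constraints: D(X) = {2,4}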